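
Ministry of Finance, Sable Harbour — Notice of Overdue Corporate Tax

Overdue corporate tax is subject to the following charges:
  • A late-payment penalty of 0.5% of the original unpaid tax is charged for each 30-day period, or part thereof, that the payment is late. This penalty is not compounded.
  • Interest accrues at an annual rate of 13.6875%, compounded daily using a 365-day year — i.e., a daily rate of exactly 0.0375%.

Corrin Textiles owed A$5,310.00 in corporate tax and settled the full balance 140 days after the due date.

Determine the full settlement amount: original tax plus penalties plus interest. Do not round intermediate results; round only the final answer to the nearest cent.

Penalty periods: ⌈140/30⌉ = 5; penalty = 5 × 0.5% × A$5,310.00 = A$132.75
Interest: A$5,310.00 × ((1 + 0.000375)^140 − 1) = A$5,310.00 × 0.05389219… = A$286.1675…
Total = A$5,310.00 + A$132.7500 + A$286.1675… = A$5,728.92

A$5,728.92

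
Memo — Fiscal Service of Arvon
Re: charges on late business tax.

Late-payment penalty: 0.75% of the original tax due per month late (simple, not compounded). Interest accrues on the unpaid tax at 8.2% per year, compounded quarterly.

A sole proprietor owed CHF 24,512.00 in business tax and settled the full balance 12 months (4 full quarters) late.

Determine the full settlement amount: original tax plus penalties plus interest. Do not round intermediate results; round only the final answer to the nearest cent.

CHF 28,790.72

Late-payment penalty = 0.75% × CHF 24,512.00 × 12 mo = CHF 2,206.08
Interest (8.2%/yr ÷ 4 = 2.05%/quarter): CHF 24,512.00 × ((1 + 0.0205)^4 − 1) = CHF 2,072.6400…
Total = CHF 24,512.00 + CHF 2,206.0800 + CHF 2,072.6400… = CHF 28,790.72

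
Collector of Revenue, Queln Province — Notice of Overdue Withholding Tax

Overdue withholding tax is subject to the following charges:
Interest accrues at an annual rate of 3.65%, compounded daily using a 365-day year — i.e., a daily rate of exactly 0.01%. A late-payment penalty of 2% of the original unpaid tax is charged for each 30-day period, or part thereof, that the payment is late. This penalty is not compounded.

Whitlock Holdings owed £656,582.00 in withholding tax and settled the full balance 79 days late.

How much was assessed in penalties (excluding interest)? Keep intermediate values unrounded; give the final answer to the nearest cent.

£39,394.92

Penalty periods: ⌈79/30⌉ = 3; penalty = 3 × 2% × £656,582.00 = £39,394.92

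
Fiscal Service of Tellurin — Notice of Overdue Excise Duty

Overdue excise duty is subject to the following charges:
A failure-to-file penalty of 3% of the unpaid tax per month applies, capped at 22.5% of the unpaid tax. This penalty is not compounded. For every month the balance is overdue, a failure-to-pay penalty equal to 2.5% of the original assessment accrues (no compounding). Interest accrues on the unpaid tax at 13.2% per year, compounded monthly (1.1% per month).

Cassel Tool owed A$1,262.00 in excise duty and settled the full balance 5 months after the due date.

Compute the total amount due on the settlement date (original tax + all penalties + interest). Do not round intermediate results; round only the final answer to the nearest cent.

A$1,680.00

Failure-to-file: 5 × 3% × A$1,262.00 = A$189.30 (under the 22.5% cap)
Failure-to-pay penalty: 5 × 2.5% × A$1,262.00 = A$157.75
Interest: A$1,262.00 × ((1 + 0.011)^5 − 1) = A$1,262.00 × 0.0562234… = A$70.9539…
Total = A$1,262.00 + A$347.0500 + A$70.9539… = A$1,680.00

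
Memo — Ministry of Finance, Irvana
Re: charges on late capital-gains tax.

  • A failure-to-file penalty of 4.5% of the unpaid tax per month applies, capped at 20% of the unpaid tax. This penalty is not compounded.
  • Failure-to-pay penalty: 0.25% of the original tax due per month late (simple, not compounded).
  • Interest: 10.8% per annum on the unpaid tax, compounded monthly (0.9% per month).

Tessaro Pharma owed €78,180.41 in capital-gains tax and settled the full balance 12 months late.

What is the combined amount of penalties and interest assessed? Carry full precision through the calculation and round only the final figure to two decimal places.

€26,855.73

Failure-to-file: 12 × 4.5% × €78,180.41 = €42,217.42…, capped at 20% × €78,180.41 = €15,636.08…
Failure-to-pay penalty = 0.25% × €78,180.41 × 12 mo = €2,345.41…
Interest: €78,180.41 × ((1 + 0.009)^12 − 1) = €78,180.41 × 0.1135097… = €8,874.2329…
Penalties + interest = €17,981.4943 + €8,874.2329… = €26,855.73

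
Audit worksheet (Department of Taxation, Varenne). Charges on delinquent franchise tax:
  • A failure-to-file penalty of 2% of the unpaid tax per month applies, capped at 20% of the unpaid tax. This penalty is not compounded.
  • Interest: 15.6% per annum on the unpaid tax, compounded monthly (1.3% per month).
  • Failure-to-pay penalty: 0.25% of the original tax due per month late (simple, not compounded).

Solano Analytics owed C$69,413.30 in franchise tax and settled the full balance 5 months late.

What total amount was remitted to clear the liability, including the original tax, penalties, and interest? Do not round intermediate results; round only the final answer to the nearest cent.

Failure-to-file: 5 × 2% × C$69,413.30 = C$6,941.33 (under the 20% cap)
Failure-to-pay penalty: 5 × 0.25% × C$69,413.30 = C$867.67…
Interest: C$69,413.30 × ((1 + 0.013)^5 − 1) = C$69,413.30 × 0.0667121… = C$4,630.7079…
Total = C$69,413.30 + C$7,808.9963… + C$4,630.7079… = C$81,853.00

C$81,853.00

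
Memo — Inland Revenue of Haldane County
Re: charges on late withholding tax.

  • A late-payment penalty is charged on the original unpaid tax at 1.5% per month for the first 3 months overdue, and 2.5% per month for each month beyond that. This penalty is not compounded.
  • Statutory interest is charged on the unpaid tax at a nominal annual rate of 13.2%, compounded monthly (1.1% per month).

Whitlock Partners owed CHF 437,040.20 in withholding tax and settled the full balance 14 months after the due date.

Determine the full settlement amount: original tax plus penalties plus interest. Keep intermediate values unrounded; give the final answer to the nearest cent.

CHF 649,227.79

Penalty, months 1–3: 3 × 1.5% × CHF 437,040.20 = CHF 19,666.81…
Penalty, months 4–14: 11 × 2.5% × CHF 437,040.20 = CHF 120,186.06…
Interest: CHF 437,040.20 × ((1 + 0.011)^14 − 1) = CHF 437,040.20 × 0.1655105… = CHF 72,334.7278…
Total = CHF 437,040.20 + CHF 139,852.8640 + CHF 72,334.7278… = CHF 649,227.79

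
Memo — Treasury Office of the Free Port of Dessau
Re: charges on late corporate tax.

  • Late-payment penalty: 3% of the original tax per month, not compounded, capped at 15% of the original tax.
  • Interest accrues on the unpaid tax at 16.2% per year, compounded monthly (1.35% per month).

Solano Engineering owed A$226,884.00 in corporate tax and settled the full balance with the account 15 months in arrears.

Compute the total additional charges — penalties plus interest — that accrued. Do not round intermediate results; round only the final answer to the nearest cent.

Penalty (uncapped): 15 × 3% × A$226,884.00 = A$102,097.80; cap = 15% × A$226,884.00 = A$34,032.60 → penalty = A$34,032.60
Interest: A$226,884.00 × ((1 + 0.0135)^15 − 1) = A$226,884.00 × 0.2228024… = A$50,550.3080…
Penalties + interest = A$34,032.6000 + A$50,550.3080… = A$84,582.91

A$84,582.91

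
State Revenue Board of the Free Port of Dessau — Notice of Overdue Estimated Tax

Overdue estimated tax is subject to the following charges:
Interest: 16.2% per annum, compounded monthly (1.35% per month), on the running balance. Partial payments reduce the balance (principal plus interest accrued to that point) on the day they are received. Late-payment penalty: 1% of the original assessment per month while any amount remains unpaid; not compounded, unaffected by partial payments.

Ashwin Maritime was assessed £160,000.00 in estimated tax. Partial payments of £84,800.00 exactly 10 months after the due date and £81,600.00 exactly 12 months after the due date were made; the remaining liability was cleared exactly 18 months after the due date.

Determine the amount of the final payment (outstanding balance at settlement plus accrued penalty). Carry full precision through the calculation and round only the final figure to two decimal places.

£49,639.85

Balance at month 10: £160,000.0000 × (1 + 0.0135)^10 = £182,960.5735…
After £84,800.00 payment: £182,960.5735… − £84,800.00 = £98,160.5735…
Balance at month 12: £98,160.5735… × (1 + 0.0135)^2 = £100,828.7988…
After £81,600.00 payment: £100,828.7988… − £81,600.00 = £19,228.7988…
Balance at month 18: £19,228.7988… × (1 + 0.0135)^6 = £20,839.8540…
Penalty: 18 × 1% × £160,000.00 = £28,800.00
Final settlement = outstanding balance + penalty = £20,839.8540… + £28,800.00 = £49,639.85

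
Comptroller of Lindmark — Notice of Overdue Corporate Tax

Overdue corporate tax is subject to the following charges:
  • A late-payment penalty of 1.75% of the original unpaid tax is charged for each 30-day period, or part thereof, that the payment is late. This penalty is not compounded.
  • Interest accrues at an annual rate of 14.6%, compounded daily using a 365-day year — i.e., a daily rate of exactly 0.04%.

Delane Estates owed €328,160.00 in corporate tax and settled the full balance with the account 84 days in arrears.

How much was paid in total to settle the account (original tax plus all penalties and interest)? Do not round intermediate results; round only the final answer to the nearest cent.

Penalty periods: ⌈84/30⌉ = 3; penalty = 3 × 1.75% × €328,160.00 = €17,228.40
Interest: €328,160.00 × ((1 + 0.0004)^84 − 1) = €328,160.00 × 0.03416391… = €11,211.2280…
Total = €328,160.00 + €17,228.4000 + €11,211.2280… = €356,599.63

€356,599.63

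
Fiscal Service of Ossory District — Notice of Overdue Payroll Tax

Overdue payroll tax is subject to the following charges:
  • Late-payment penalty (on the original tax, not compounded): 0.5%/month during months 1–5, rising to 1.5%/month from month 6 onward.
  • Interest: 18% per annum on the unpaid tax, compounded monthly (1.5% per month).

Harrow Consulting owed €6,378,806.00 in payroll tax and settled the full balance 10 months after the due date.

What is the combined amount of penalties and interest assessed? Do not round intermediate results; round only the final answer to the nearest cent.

€1,661,939.38

Penalty, months 1–5: 5 × 0.5% × €6,378,806.00 = €159,470.15
Penalty, months 6–10: 5 × 1.5% × €6,378,806.00 = €478,410.45
Interest: €6,378,806.00 × ((1 + 0.015)^10 − 1) = €6,378,806.00 × 0.1605408… = €1,024,058.7779…
Penalties + interest = €637,880.6000 + €1,024,058.7779… = €1,661,939.38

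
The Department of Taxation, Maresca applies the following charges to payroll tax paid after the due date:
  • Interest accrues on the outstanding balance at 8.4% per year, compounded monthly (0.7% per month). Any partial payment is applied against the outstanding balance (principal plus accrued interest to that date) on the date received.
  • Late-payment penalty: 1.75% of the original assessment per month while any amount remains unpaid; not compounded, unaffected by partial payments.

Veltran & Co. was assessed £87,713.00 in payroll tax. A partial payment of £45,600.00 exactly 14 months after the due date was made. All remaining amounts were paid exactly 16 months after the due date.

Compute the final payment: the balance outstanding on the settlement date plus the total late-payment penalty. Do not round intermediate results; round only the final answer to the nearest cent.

£76,388.85

Balance at month 14: £87,713.0000 × (1 + 0.007)^14 = £96,711.1512…
After £45,600.00 payment: £96,711.1512… − £45,600.00 = £51,111.1512…
Balance at month 16: £51,111.1512… × (1 + 0.007)^2 = £51,829.2118…
Penalty: 16 × 1.75% × £87,713.00 = £24,559.64
Final settlement = outstanding balance + penalty = £51,829.2118… + £24,559.64 = £76,388.85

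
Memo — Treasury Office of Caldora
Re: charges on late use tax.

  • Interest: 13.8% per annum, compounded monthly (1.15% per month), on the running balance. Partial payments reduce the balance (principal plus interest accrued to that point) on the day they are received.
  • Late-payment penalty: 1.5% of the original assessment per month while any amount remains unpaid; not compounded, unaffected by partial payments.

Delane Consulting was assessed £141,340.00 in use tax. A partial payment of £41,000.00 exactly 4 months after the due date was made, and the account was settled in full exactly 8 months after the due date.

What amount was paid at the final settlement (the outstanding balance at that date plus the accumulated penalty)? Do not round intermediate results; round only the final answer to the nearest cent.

£128,920.89

Balance at month 4: £141,340.0000 × (1 + 0.0115)^4 = £147,954.6556…
After £41,000.00 payment: £147,954.6556… − £41,000.00 = £106,954.6556…
Balance at month 8: £106,954.6556… × (1 + 0.0115)^4 = £111,960.0908…
Penalty: 8 × 1.5% × £141,340.00 = £16,960.80
Final settlement = outstanding balance + penalty = £111,960.0908… + £16,960.80 = £128,920.89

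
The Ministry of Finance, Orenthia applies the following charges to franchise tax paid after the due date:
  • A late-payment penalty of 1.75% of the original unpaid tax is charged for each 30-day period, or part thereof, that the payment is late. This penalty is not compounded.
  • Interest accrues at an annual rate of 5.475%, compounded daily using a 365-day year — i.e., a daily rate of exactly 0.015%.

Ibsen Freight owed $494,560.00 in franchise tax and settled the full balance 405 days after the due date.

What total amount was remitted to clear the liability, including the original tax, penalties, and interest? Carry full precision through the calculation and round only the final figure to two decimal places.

$646,700.69

Penalty periods: ⌈405/30⌉ = 14; penalty = 14 × 1.75% × $494,560.00 = $121,167.20
Interest: $494,560.00 × ((1 + 0.00015)^405 − 1) = $494,560.00 × 0.06262838… = $30,973.4924…
Total = $494,560.00 + $121,167.2000 + $30,973.4924… = $646,700.69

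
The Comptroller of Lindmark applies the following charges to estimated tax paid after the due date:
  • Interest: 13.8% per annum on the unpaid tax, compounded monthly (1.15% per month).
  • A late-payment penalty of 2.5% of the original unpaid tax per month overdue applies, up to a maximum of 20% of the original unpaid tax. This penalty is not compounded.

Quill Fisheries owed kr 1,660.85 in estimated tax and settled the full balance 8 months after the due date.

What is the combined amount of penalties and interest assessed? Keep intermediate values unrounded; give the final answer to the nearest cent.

Penalty (uncapped): 8 × 2.5% × kr 1,660.85 = kr 332.17; cap = 20% × kr 1,660.85 = kr 332.17 → penalty = kr 332.17
Interest: kr 1,660.85 × ((1 + 0.0115)^8 − 1) = kr 1,660.85 × 0.0957894… = kr 159.0918…
Penalties + interest = kr 332.1700 + kr 159.0918… = kr 491.26

kr 491.26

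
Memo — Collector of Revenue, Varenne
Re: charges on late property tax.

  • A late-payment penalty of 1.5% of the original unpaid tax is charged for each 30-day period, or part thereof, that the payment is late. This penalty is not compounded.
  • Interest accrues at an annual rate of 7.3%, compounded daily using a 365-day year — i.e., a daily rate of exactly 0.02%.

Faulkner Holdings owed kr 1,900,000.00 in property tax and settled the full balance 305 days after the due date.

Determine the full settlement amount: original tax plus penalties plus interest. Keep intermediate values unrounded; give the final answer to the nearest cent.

kr 2,332,995.62

Penalty periods: ⌈305/30⌉ = 11; penalty = 11 × 1.5% × kr 1,900,000.00 = kr 313,500.00
Interest: kr 1,900,000.00 × ((1 + 0.0002)^305 − 1) = kr 1,900,000.00 × 0.06289243… = kr 119,495.6196…
Total = kr 1,900,000.00 + kr 313,500.0000 + kr 119,495.6196… = kr 2,332,995.62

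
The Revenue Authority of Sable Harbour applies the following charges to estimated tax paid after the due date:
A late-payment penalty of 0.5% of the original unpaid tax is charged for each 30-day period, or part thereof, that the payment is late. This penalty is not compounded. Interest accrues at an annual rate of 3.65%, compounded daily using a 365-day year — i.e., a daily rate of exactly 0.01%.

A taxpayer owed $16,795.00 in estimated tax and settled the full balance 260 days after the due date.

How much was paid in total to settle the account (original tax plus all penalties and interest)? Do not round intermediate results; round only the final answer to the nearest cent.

Penalty periods: ⌈260/30⌉ = 9; penalty = 9 × 0.5% × $16,795.00 = $755.78…
Interest: $16,795.00 × ((1 + 0.0001)^260 − 1) = $16,795.00 × 0.02633961… = $442.3738…
Total = $16,795.00 + $755.7750 + $442.3738… = $17,993.15

$17,993.15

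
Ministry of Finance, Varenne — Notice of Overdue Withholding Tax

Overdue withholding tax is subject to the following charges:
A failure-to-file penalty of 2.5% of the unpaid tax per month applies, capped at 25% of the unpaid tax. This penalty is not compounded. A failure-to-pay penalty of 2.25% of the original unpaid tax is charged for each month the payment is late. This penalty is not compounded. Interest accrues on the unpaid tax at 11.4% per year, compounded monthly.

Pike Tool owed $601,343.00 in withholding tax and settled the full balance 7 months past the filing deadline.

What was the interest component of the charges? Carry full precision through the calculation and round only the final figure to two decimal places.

$41,147.22

Interest (11.4%/yr ÷ 12 = 0.95%/month): $601,343.00 × ((1 + 0.0095)^7 − 1) = $41,147.2224…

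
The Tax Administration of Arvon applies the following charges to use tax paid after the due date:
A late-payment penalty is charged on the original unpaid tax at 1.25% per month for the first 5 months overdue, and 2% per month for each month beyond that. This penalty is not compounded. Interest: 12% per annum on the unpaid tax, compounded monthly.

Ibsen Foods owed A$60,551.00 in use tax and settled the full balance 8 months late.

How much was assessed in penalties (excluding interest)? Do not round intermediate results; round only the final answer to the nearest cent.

A$7,417.50

Penalty, months 1–5: 5 × 1.25% × A$60,551.00 = A$3,784.44…
Penalty, months 6–8: 3 × 2% × A$60,551.00 = A$3,633.06
Total penalty = A$3,784.44… + A$3,633.06 = A$7,417.50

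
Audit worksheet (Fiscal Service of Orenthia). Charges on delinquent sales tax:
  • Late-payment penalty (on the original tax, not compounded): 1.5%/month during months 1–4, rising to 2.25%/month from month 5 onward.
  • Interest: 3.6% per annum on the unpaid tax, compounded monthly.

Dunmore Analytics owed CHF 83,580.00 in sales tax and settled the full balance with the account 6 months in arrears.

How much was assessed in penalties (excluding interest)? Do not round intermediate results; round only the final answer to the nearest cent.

CHF 8,775.90

Penalty, months 1–4: 4 × 1.5% × CHF 83,580.00 = CHF 5,014.80
Penalty, months 5–6: 2 × 2.25% × CHF 83,580.00 = CHF 3,761.10
Total penalty = CHF 5,014.80 + CHF 3,761.10 = CHF 8,775.90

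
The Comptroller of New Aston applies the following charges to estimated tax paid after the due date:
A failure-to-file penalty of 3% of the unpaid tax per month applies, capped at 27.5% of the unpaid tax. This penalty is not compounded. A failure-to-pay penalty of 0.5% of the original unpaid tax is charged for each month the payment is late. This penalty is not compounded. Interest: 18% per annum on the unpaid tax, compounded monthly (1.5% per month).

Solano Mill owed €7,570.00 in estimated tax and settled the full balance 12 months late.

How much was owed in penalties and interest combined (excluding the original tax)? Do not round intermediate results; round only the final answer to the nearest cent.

€4,016.78

Failure-to-file: 12 × 3% × €7,570.00 = €2,725.20, capped at 27.5% × €7,570.00 = €2,081.75
Failure-to-pay penalty = 0.5% × €7,570.00 × 12 mo = €454.20
Interest: €7,570.00 × ((1 + 0.015)^12 − 1) = €7,570.00 × 0.1956182… = €1,480.8296…
Penalties + interest = €2,535.9500 + €1,480.8296… = €4,016.78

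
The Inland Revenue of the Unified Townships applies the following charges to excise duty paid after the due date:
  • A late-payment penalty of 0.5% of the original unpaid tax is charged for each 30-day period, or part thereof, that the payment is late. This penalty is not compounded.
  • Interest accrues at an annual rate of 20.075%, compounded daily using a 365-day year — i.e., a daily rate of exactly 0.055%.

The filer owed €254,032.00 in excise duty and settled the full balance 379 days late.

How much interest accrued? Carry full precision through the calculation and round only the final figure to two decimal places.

€58,858.39

Interest: €254,032.00 × ((1 + 0.00055)^379 − 1) = €254,032.00 × 0.23169676… = €58,858.3910…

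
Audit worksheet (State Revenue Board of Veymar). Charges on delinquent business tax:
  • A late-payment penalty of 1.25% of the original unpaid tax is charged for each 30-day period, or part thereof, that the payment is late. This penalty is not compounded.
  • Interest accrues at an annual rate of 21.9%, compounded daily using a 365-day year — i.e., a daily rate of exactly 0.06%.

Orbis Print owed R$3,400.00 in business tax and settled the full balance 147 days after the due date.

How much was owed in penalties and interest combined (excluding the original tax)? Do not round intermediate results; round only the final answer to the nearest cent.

R$525.90

Penalty periods: ⌈147/30⌉ = 5; penalty = 5 × 1.25% × R$3,400.00 = R$212.50
Interest: R$3,400.00 × ((1 + 0.0006)^147 − 1) = R$3,400.00 × 0.09217765… = R$313.4040…
Penalties + interest = R$212.5000 + R$313.4040… = R$525.90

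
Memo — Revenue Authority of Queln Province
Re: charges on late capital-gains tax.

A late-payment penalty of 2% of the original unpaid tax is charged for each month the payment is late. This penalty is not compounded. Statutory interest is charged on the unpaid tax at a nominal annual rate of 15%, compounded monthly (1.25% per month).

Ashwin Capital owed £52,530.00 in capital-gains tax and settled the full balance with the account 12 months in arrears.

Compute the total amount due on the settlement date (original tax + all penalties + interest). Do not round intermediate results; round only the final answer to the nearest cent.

£73,581.63

Late-payment penalty: 12 × 2% × £52,530.00 = £12,607.20
Interest: £52,530.00 × ((1 + 0.0125)^12 − 1) = £52,530.00 × 0.1607545… = £8,444.4348…
Total = £52,530.00 + £12,607.2000 + £8,444.4348… = £73,581.63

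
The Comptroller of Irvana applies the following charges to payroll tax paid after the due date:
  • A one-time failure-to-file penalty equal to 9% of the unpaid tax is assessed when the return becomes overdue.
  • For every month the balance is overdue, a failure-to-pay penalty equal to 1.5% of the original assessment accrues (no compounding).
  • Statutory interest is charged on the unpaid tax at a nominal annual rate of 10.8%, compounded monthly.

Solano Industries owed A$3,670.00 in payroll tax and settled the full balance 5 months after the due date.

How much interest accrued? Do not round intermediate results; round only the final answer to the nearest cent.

Interest (10.8%/yr ÷ 12 = 0.9%/month): A$3,670.00 × ((1 + 0.009)^5 − 1) = A$168.1496…

A$168.15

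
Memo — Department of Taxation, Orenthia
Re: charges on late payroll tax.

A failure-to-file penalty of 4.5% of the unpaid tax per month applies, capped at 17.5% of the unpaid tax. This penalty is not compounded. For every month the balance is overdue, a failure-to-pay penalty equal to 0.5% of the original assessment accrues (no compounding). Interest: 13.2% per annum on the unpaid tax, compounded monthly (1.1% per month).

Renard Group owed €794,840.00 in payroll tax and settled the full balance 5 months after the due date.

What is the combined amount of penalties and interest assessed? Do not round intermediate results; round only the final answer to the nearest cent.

Failure-to-file: 5 × 4.5% × €794,840.00 = €178,839.00, capped at 17.5% × €794,840.00 = €139,097.00
Failure-to-pay penalty = 0.5% × €794,840.00 × 5 mo = €19,871.00
Interest: €794,840.00 × ((1 + 0.011)^5 − 1) = €794,840.00 × 0.0562234… = €44,688.5940…
Penalties + interest = €158,968.0000 + €44,688.5940… = €203,656.59

€203,656.59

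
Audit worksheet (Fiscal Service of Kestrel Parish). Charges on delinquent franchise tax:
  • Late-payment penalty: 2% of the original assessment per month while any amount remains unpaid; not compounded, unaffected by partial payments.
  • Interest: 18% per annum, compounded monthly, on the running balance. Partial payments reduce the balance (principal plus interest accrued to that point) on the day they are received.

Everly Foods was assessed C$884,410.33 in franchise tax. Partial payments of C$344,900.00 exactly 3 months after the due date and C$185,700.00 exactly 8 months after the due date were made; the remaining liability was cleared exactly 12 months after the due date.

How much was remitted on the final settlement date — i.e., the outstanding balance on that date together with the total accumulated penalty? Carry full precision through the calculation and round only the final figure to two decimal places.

Monthly rate = 18% ÷ 12 = 1.5%
Balance at month 3: C$884,410.3300 × (1 + 0.015)^3 = C$924,808.7567…
After C$344,900.00 payment: C$924,808.7567… − C$344,900.00 = C$579,908.7567…
Balance at month 8: C$579,908.7567… × (1 + 0.015)^5 = C$624,726.4273…
After C$185,700.00 payment: C$624,726.4273… − C$185,700.00 = C$439,026.4273…
Balance at month 12: C$439,026.4273… × (1 + 0.015)^4 = C$465,966.6477…
Penalty: 12 × 2% × C$884,410.33 = C$212,258.48…
Final settlement = outstanding balance + penalty = C$465,966.6477… + C$212,258.48… = C$678,225.13

C$678,225.13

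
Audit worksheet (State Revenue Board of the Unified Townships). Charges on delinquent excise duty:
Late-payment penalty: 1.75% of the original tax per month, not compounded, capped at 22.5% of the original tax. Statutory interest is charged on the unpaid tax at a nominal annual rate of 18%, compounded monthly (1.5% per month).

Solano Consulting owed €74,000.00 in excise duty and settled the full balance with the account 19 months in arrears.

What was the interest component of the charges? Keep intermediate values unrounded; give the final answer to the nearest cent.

Interest: €74,000.00 × ((1 + 0.015)^19 − 1) = €74,000.00 × 0.3269507… = €24,194.3552…

€24,194.36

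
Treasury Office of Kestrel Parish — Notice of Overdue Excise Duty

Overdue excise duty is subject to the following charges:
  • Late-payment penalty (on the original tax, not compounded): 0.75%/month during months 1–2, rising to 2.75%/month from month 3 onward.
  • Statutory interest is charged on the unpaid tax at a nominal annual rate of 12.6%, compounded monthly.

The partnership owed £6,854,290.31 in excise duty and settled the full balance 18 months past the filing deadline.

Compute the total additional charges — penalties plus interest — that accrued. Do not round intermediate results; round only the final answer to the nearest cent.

Penalty, months 1–2: 2 × 0.75% × £6,854,290.31 = £102,814.35…
Penalty, months 3–18: 16 × 2.75% × £6,854,290.31 = £3,015,887.74…
Interest (12.6%/yr ÷ 12 = 1.05%/month): £6,854,290.31 × ((1 + 0.0105)^18 − 1) = £1,417,818.0753…
Penalties + interest = £3,118,702.0911… + £1,417,818.0753… = £4,536,520.17

£4,536,520.17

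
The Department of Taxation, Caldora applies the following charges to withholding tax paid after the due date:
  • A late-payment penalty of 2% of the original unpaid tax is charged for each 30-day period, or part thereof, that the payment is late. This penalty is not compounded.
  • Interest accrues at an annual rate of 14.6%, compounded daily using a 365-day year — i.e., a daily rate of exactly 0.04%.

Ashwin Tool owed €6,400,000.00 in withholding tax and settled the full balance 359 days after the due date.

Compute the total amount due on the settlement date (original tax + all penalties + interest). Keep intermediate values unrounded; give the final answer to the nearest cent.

Penalty periods: ⌈359/30⌉ = 12; penalty = 12 × 2% × €6,400,000.00 = €1,536,000.00
Interest: €6,400,000.00 × ((1 + 0.0004)^359 − 1) = €6,400,000.00 × 0.15438910… = €988,090.2500…
Total = €6,400,000.00 + €1,536,000.0000 + €988,090.2500… = €8,924,090.25

€8,924,090.25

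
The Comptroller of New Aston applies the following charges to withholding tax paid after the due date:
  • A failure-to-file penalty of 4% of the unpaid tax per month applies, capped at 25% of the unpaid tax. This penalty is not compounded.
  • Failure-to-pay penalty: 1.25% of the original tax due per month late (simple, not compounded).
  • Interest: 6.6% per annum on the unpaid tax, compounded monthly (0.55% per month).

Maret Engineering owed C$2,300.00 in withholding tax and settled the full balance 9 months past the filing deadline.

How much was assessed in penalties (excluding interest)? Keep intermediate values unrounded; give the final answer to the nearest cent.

Failure-to-file: 9 × 4% × C$2,300.00 = C$828.00, capped at 25% × C$2,300.00 = C$575.00
Failure-to-pay penalty = 1.25% × C$2,300.00 × 9 mo = C$258.75
Total penalty = C$575.00 + C$258.75 = C$833.75

C$833.75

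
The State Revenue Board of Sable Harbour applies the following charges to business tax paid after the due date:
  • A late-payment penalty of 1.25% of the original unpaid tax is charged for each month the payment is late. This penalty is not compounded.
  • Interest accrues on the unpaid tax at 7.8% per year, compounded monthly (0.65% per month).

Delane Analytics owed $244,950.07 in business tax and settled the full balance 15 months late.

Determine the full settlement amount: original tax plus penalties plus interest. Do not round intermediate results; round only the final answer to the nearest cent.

$315,878.71

Late-payment penalty = 1.25% × $244,950.07 × 15 mo = $45,928.14…
Interest: $244,950.07 × ((1 + 0.0065)^15 − 1) = $244,950.07 × 0.1020637… = $25,000.5046…
Total = $244,950.07 + $45,928.1381… + $25,000.5046… = $315,878.71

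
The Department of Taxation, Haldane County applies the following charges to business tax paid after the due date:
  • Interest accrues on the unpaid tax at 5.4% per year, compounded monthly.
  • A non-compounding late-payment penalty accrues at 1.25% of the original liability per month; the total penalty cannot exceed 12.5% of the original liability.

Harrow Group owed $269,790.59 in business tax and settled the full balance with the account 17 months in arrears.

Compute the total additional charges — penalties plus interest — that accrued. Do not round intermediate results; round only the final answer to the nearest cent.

$55,122.79

Penalty (uncapped): 17 × 1.25% × $269,790.59 = $57,330.50…; cap = 12.5% × $269,790.59 = $33,723.82… → penalty = $33,723.82…
Interest (5.4%/yr ÷ 12 = 0.45%/month): $269,790.59 × ((1 + 0.0045)^17 − 1) = $21,398.9674…
Penalties + interest = $33,723.8238… + $21,398.9674… = $55,122.79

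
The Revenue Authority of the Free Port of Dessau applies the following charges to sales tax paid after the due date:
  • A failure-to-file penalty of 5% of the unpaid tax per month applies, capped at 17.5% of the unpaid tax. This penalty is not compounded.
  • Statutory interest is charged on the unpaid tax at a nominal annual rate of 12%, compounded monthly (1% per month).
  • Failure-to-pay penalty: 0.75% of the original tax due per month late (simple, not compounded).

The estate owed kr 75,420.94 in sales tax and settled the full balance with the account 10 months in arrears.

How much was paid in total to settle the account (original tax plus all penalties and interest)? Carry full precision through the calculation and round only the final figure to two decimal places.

Failure-to-file: 10 × 5% × kr 75,420.94 = kr 37,710.47, capped at 17.5% × kr 75,420.94 = kr 13,198.66…
Failure-to-pay penalty = 0.75% × kr 75,420.94 × 10 mo = kr 5,656.57…
Interest: kr 75,420.94 × ((1 + 0.01)^10 − 1) = kr 75,420.94 × 0.1046221… = kr 7,890.6990…
Total = kr 75,420.94 + kr 18,855.2350 + kr 7,890.6990… = kr 102,166.87

kr 102,166.87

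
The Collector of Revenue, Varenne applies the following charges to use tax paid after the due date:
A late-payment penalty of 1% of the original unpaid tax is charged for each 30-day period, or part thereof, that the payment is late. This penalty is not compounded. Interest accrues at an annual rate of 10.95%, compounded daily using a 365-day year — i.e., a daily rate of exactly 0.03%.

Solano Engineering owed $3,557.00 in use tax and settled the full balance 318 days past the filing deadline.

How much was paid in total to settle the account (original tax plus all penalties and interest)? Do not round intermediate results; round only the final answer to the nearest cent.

Penalty periods: ⌈318/30⌉ = 11; penalty = 11 × 1% × $3,557.00 = $391.27
Interest: $3,557.00 × ((1 + 0.0003)^318 − 1) = $3,557.00 × 0.10008307… = $355.9955…
Total = $3,557.00 + $391.2700 + $355.9955… = $4,304.27

$4,304.27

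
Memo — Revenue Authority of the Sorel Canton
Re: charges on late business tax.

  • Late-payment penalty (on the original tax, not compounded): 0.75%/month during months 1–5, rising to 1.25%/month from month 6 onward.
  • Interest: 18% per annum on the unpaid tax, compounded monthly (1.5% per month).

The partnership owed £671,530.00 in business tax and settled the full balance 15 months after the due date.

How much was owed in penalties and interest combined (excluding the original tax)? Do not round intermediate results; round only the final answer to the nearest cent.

Penalty, months 1–5: 5 × 0.75% × £671,530.00 = £25,182.38…
Penalty, months 6–15: 10 × 1.25% × £671,530.00 = £83,941.25
Interest: £671,530.00 × ((1 + 0.015)^15 − 1) = £671,530.00 × 0.2502321… = £168,038.3397…
Penalties + interest = £109,123.6250 + £168,038.3397… = £277,161.96

£277,161.96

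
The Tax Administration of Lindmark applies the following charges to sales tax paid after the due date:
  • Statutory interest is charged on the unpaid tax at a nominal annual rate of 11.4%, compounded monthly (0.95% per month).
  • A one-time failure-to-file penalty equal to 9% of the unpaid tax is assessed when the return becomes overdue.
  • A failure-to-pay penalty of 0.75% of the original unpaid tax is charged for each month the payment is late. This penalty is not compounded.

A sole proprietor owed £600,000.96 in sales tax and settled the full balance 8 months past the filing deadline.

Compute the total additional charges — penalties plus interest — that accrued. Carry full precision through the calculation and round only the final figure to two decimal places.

£137,145.57

Failure-to-file penalty: 9% × £600,000.96 = £54,000.09…
Failure-to-pay penalty = 0.75% × £600,000.96 × 8 mo = £36,000.06…
Interest: £600,000.96 × ((1 + 0.0095)^8 − 1) = £600,000.96 × 0.0785756… = £47,145.4279…
Penalties + interest = £90,000.1440 + £47,145.4279… = £137,145.57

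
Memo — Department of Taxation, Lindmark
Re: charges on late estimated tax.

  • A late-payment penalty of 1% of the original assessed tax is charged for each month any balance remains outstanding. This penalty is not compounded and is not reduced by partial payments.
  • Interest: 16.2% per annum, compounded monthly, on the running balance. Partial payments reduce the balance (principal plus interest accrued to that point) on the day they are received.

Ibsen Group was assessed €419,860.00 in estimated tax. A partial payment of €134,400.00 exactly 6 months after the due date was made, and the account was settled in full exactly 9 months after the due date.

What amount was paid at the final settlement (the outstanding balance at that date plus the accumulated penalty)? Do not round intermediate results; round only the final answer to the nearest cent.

€371,586.63

Monthly rate = 16.2% ÷ 12 = 1.35%
Balance at month 6: €419,860.0000 × (1 + 0.0135)^6 = €455,037.3229…
After €134,400.00 payment: €455,037.3229… − €134,400.00 = €320,637.3229…
Balance at month 9: €320,637.3229… × (1 + 0.0135)^3 = €333,799.2318…
Penalty: 9 × 1% × €419,860.00 = €37,787.40
Final settlement = outstanding balance + penalty = €333,799.2318… + €37,787.40 = €371,586.63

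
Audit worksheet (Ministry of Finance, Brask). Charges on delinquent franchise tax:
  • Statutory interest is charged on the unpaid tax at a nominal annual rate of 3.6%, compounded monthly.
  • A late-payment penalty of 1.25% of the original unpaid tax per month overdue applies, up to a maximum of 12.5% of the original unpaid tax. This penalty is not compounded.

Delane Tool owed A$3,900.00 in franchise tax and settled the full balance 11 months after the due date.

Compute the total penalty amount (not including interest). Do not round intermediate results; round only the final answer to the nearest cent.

Penalty (uncapped): 11 × 1.25% × A$3,900.00 = A$536.25; cap = 12.5% × A$3,900.00 = A$487.50 → penalty = A$487.50

A$487.50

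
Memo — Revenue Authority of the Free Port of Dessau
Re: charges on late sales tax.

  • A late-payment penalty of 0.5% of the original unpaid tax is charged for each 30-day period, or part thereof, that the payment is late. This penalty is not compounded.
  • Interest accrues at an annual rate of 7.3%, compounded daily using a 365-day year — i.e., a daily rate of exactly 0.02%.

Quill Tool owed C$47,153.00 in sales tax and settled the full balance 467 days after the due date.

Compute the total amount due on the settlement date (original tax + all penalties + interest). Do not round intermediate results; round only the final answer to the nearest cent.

Penalty periods: ⌈467/30⌉ = 16; penalty = 16 × 0.5% × C$47,153.00 = C$3,772.24
Interest: C$47,153.00 × ((1 + 0.0002)^467 − 1) = C$47,153.00 × 0.09789055… = C$4,615.8333…
Total = C$47,153.00 + C$3,772.2400 + C$4,615.8333… = C$55,541.07

C$55,541.07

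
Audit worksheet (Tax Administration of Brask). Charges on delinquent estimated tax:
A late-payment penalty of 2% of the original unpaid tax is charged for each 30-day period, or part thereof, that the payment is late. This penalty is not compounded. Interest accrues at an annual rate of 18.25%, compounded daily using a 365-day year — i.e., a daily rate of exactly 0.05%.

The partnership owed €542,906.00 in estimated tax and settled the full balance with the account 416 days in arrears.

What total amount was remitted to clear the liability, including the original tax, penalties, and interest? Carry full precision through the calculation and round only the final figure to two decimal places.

Penalty periods: ⌈416/30⌉ = 14; penalty = 14 × 2% × €542,906.00 = €152,013.68
Interest: €542,906.00 × ((1 + 0.0005)^416 − 1) = €542,906.00 × 0.23114917… = €125,492.2710…
Total = €542,906.00 + €152,013.6800 + €125,492.2710… = €820,411.95

€820,411.95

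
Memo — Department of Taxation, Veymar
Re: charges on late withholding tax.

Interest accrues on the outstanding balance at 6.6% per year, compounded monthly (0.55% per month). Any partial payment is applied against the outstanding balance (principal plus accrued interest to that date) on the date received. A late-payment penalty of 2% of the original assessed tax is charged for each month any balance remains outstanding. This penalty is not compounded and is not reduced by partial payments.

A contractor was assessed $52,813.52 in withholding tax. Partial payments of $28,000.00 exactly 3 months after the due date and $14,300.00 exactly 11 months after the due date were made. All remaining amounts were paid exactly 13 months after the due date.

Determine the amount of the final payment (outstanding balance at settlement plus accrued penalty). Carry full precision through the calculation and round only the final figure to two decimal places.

Balance at month 3: $52,813.5200 × (1 + 0.0055)^3 = $53,689.7447…
After $28,000.00 payment: $53,689.7447… − $28,000.00 = $25,689.7447…
Balance at month 11: $25,689.7447… × (1 + 0.0055)^8 = $26,842.0937…
After $14,300.00 payment: $26,842.0937… − $14,300.00 = $12,542.0937…
Balance at month 13: $12,542.0937… × (1 + 0.0055)^2 = $12,680.4361…
Penalty: 13 × 2% × $52,813.52 = $13,731.52…
Final settlement = outstanding balance + penalty = $12,680.4361… + $13,731.52… = $26,411.95

$26,411.95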